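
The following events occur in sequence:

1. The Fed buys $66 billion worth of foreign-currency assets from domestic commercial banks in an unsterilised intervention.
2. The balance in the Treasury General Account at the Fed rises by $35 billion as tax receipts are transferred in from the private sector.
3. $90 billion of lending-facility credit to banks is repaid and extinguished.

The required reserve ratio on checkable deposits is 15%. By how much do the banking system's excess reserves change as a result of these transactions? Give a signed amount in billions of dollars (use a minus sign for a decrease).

-$53.75 billion

FX purchase $66 billion: reserves +$66B, deposits 0.
Government account inflow $35 billion: reserves −$35B, deposits −$35B.
Discount-window repayment $90 billion: reserves −$90B, deposits 0.
Totals: Δreserves = −$59B, Δdeposits = −$35B.
Δrequired reserves = 15% × −$35B = −$5.25B.
Δexcess reserves = Δreserves − Δrequired = −$59B − (−$5.25B) = -$53.75 billion.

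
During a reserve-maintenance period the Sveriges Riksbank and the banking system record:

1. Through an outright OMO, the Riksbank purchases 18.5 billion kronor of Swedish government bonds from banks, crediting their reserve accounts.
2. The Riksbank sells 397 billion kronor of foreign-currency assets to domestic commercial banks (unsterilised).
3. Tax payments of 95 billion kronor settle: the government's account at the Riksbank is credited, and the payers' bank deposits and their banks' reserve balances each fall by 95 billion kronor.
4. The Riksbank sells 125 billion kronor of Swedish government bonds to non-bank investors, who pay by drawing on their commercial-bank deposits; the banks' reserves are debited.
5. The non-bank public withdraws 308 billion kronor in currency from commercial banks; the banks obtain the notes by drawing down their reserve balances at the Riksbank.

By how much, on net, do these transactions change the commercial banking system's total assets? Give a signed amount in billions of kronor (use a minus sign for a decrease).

OMO purchase (from banks) 18.5 billion kronor: just an asset swap on bank balance sheets → 0.
FX sale 397 billion kronor: just an asset swap on bank balance sheets → 0.
Government account inflow 95 billion kronor: bank balance sheets shrink → −95B.
Asset sale (to non-banks) 125 billion kronor: bank balance sheets shrink → −125B.
Currency withdrawal 308 billion kronor: bank balance sheets shrink → −308B.
Net: 0 + 0 − 95 − 125 − 308 = -528 billion.

-528 billion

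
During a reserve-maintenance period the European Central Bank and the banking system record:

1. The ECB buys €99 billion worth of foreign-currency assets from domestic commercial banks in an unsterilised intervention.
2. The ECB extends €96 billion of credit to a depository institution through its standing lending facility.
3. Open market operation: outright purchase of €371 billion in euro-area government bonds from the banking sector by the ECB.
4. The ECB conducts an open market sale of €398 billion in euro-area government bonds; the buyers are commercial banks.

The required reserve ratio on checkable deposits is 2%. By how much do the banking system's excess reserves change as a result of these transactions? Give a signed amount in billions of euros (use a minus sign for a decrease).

FX purchase €99 billion: reserves +€99B, deposits 0.
Discount-window loan €96 billion: reserves +€96B, deposits 0.
OMO purchase (from banks) €371 billion: reserves +€371B, deposits 0.
OMO sale (to banks) €398 billion: reserves −€398B, deposits 0.
Totals: Δreserves = +€168B, Δdeposits = 0.
Δrequired reserves = 2% × 0 = 0.
Δexcess reserves = Δreserves − Δrequired = +€168B − (0) = +€168 billion.

+€168 billion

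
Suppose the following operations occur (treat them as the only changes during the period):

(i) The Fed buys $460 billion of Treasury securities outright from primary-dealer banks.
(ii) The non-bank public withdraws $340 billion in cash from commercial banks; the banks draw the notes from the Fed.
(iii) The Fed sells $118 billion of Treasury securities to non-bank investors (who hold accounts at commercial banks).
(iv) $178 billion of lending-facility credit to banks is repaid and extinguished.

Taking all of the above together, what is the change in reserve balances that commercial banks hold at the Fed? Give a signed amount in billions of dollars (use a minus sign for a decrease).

-$176 billion

Fed balance sheet:
  Assets:      Securities +$342B, Loans to banks −$178B
  Liabilities: Bank reserves −$176B, Currency in circulation +$340B
Commercial banking system:
  Assets:      Reserves at CB −$176B, Securities −$460B
  Liabilities: Checkable deposits −$458B, Borrowings from CB −$178B
So the change in reserve balances that commercial banks hold at the Fed is -$176 billion.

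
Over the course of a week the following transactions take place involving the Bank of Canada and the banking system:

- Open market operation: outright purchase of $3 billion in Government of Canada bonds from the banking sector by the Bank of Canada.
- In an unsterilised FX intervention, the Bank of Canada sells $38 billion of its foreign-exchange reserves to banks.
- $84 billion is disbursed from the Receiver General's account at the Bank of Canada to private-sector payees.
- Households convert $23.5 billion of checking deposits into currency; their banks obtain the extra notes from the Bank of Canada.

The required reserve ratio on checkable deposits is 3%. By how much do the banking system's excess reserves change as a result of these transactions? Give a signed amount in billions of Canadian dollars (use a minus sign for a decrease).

OMO purchase (from banks) $3 billion: reserves +$3B, deposits 0.
FX sale $38 billion: reserves −$38B, deposits 0.
Government spending $84 billion: reserves +$84B, deposits +$84B.
Currency withdrawal $23.5 billion: reserves −$23.5B, deposits −$23.5B.
Totals: Δreserves = +$25.5B, Δdeposits = +$60.5B.
Δrequired reserves = 3% × +$60.5B = +$1.815B.
Δexcess reserves = Δreserves − Δrequired = +$25.5B − (+$1.815B) = +$23.685 billion.

+$23.685 billion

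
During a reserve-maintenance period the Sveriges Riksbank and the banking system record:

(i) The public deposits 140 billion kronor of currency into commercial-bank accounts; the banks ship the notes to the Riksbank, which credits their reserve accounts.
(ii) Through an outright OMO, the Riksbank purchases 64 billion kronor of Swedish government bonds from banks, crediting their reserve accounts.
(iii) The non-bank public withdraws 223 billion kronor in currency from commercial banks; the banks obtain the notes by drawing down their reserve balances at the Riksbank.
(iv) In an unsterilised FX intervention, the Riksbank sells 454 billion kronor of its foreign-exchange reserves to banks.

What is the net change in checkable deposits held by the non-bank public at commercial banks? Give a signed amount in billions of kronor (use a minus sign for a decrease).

Riksbank balance sheet:
  Assets:      Securities +64B, Foreign assets −454B
  Liabilities: Bank reserves −473B, Currency in circulation +83B
Commercial banking system:
  Assets:      Reserves at CB −473B, Securities −64B, Foreign assets +454B
  Liabilities: Checkable deposits −83B
So the change in checkable deposits held by the non-bank public at commercial banks is -83 billion.

-83 billion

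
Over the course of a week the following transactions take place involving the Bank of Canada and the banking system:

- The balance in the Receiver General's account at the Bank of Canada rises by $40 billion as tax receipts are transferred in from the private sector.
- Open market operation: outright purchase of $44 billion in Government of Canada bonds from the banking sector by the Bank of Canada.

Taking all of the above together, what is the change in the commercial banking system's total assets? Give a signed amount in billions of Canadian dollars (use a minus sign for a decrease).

-$40 billion

Government account inflow $40 billion: bank balance sheets shrink → −$40B.
OMO purchase (from banks) $44 billion: just an asset swap on bank balance sheets → 0.
Net: −40 + 0 = -$40 billion.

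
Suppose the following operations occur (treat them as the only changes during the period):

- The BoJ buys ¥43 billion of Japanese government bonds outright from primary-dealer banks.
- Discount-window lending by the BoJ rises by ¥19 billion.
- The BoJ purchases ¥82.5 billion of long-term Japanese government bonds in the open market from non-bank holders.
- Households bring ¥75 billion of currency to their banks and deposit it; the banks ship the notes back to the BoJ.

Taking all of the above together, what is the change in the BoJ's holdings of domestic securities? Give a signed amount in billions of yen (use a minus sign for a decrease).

+¥125.5 billion

BoJ balance sheet:
  Assets:      Securities +¥125.5B, Loans to banks +¥19B
  Liabilities: Bank reserves +¥219.5B, Currency in circulation −¥75B
So the change in the BoJ's holdings of domestic securities is +¥125.5 billion.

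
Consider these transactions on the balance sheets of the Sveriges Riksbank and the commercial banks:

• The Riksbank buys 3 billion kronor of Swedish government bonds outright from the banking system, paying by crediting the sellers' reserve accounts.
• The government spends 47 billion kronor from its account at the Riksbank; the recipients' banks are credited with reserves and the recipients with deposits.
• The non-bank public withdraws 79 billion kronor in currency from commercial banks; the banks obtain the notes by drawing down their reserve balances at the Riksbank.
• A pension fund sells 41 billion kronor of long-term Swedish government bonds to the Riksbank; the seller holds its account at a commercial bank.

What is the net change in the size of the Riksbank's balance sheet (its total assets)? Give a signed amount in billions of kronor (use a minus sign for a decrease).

+44 billion

Riksbank balance sheet:
  Assets:      Securities +44B
  Liabilities: Bank reserves +12B, Currency in circulation +79B, Government deposits −47B
Commercial banking system:
  Assets:      Reserves at CB +12B, Securities −3B
  Liabilities: Checkable deposits +9B
Change in total Riksbank assets = +44 billion.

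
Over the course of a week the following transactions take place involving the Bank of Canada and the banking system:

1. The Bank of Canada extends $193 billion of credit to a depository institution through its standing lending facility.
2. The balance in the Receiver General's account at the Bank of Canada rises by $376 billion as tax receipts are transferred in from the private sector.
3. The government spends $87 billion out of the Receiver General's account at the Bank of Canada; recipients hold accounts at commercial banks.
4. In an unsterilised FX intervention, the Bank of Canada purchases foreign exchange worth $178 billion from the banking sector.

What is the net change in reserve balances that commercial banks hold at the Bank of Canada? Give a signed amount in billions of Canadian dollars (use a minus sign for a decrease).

+$82 billion

Discount-window loan $193 billion: the loan is credited to the bank's reserve account → +$193B.
Government account inflow $376 billion: funds move from bank reserves into the government account → −$376B.
Government spending $87 billion: government payments flow into bank reserve accounts → +$87B.
FX purchase $178 billion: the Bank of Canada pays by crediting reserve accounts → +$178B.
Net: 193 − 376 + 87 + 178 = +$82 billion.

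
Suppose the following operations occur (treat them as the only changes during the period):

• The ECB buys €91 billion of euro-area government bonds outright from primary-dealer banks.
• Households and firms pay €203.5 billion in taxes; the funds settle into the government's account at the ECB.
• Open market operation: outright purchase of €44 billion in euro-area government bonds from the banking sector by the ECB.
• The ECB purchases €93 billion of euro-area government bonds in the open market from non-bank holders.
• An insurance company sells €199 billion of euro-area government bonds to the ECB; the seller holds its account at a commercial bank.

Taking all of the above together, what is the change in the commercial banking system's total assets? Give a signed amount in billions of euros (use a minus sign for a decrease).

+€88.5 billion

ECB balance sheet:
  Assets:      Securities +€427B
  Liabilities: Bank reserves +€223.5B, Government deposits +€203.5B
Commercial banking system:
  Assets:      Reserves at CB +€223.5B, Securities −€135B
  Liabilities: Checkable deposits +€88.5B
Change in total bank assets = +€88.5 billion.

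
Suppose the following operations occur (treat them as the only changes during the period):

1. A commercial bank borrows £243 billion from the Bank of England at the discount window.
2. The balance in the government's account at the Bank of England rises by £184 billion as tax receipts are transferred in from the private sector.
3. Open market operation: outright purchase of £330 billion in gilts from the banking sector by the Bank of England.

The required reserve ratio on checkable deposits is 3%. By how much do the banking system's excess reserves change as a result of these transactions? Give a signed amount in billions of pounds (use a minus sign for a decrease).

Discount-window loan £243 billion: reserves +£243B, deposits 0.
Government account inflow £184 billion: reserves −£184B, deposits −£184B.
OMO purchase (from banks) £330 billion: reserves +£330B, deposits 0.
Totals: Δreserves = +£389B, Δdeposits = −£184B.
Δrequired reserves = 3% × −£184B = −£5.52B.
Δexcess reserves = Δreserves − Δrequired = +£389B − (−£5.52B) = +£394.52 billion.

+£394.52 billion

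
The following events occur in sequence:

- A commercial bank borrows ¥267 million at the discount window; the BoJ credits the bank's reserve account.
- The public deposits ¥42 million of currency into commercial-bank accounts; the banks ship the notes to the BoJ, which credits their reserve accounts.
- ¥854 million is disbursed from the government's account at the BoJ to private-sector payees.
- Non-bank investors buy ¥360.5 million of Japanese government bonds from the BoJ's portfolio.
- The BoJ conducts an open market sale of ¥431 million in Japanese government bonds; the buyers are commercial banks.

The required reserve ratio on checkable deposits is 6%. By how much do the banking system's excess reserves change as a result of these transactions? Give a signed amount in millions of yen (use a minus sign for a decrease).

Discount-window loan ¥267 million: reserves +¥267M, deposits 0.
Currency deposit ¥42 million: reserves +¥42M, deposits +¥42M.
Government spending ¥854 million: reserves +¥854M, deposits +¥854M.
Asset sale (to non-banks) ¥360.5 million: reserves −¥360.5M, deposits −¥360.5M.
OMO sale (to banks) ¥431 million: reserves −¥431M, deposits 0.
Totals: Δreserves = +¥371.5M, Δdeposits = +¥535.5M.
Δrequired reserves = 6% × +¥535.5M = +¥32.13M.
Δexcess reserves = Δreserves − Δrequired = +¥371.5M − (+¥32.13M) = +¥339.37 million.

+¥339.37 million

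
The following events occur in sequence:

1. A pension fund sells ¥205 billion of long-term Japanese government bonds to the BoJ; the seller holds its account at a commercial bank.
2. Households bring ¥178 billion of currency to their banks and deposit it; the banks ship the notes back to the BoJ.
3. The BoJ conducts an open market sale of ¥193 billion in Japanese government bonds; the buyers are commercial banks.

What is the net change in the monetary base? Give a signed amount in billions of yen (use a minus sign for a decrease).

BoJ balance sheet:
  Assets:      Securities +¥12B
  Liabilities: Bank reserves +¥190B, Currency in circulation −¥178B
Commercial banking system:
  Assets:      Reserves at CB +¥190B, Securities +¥193B
  Liabilities: Checkable deposits +¥383B
Monetary base = currency + reserves: −¥178B + (+¥190B) = +¥12 billion.

+¥12 billion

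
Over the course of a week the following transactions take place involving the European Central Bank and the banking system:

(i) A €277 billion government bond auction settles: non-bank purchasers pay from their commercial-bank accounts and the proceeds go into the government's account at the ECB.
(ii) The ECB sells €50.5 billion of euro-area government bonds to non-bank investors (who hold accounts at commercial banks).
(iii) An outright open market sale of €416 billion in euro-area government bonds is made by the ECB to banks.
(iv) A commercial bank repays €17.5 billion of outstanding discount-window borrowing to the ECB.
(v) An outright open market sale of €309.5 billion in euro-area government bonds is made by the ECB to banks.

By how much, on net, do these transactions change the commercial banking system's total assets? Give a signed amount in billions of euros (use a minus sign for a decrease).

Government account inflow €277 billion: bank balance sheets shrink → −€277B.
Asset sale (to non-banks) €50.5 billion: bank balance sheets shrink → −€50.5B.
OMO sale (to banks) €416 billion: just an asset swap on bank balance sheets → 0.
Discount-window repayment €17.5 billion: bank balance sheets shrink → −€17.5B.
OMO sale (to banks) €309.5 billion: just an asset swap on bank balance sheets → 0.
Net: −277 − 50.5 + 0 − 17.5 + 0 = -€345 billion.

-€345 billion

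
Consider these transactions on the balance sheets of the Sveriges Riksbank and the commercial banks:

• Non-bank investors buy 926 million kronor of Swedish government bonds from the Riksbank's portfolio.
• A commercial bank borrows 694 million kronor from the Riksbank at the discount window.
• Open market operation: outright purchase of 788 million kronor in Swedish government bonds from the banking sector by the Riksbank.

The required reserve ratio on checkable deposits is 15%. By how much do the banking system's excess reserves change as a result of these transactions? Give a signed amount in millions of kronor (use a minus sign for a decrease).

Asset sale (to non-banks) 926 million kronor: reserves −926M, deposits −926M.
Discount-window loan 694 million kronor: reserves +694M, deposits 0.
OMO purchase (from banks) 788 million kronor: reserves +788M, deposits 0.
Totals: Δreserves = +556M, Δdeposits = −926M.
Δrequired reserves = 15% × −926M = −138.9M.
Δexcess reserves = Δreserves − Δrequired = +556M − (−138.9M) = +694.9 million.

+694.9 million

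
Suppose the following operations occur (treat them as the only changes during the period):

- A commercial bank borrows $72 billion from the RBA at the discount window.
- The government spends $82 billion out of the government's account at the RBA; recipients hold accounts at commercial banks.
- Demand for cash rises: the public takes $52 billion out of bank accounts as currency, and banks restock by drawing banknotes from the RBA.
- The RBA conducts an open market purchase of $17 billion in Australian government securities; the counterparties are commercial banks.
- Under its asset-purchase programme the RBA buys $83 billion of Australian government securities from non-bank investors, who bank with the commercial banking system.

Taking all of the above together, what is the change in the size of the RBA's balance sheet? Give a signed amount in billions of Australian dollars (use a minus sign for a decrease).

Discount-window loan $72 billion: an RBA asset is acquired → +$72B.
Government spending $82 billion: only the composition of liabilities changes → 0.
Currency withdrawal $52 billion: only the composition of liabilities changes → 0.
OMO purchase (from banks) $17 billion: an RBA asset is acquired → +$17B.
Asset purchase (from non-banks) $83 billion: an RBA asset is acquired → +$83B.
Net: 72 + 0 + 0 + 17 + 83 = +$172 billion.

+$172 billion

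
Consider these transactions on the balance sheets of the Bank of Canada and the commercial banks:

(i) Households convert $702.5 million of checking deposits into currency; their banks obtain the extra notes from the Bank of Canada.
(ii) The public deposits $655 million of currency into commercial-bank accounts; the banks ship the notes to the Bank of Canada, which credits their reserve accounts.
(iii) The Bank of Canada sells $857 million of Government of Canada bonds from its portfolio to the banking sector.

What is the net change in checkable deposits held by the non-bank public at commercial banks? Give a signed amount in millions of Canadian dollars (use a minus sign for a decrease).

-$47.5 million

Bank of Canada balance sheet:
  Assets:      Securities −$857M
  Liabilities: Bank reserves −$904.5M, Currency in circulation +$47.5M
Commercial banking system:
  Assets:      Reserves at CB −$904.5M, Securities +$857M
  Liabilities: Checkable deposits −$47.5M
So the change in checkable deposits held by the non-bank public at commercial banks is -$47.5 million.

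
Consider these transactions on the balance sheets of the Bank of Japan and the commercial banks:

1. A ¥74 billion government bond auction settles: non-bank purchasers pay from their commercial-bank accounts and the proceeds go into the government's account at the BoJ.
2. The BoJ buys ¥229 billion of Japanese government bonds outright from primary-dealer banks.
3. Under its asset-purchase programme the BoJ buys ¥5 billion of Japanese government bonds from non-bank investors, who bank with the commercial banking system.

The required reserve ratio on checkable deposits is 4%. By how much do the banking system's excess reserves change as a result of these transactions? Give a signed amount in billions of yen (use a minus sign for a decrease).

Government account inflow ¥74 billion: reserves −¥74B, deposits −¥74B.
OMO purchase (from banks) ¥229 billion: reserves +¥229B, deposits 0.
Asset purchase (from non-banks) ¥5 billion: reserves +¥5B, deposits +¥5B.
Totals: Δreserves = +¥160B, Δdeposits = −¥69B.
Δrequired reserves = 4% × −¥69B = −¥2.76B.
Δexcess reserves = Δreserves − Δrequired = +¥160B − (−¥2.76B) = +¥162.76 billion.

+¥162.76 billion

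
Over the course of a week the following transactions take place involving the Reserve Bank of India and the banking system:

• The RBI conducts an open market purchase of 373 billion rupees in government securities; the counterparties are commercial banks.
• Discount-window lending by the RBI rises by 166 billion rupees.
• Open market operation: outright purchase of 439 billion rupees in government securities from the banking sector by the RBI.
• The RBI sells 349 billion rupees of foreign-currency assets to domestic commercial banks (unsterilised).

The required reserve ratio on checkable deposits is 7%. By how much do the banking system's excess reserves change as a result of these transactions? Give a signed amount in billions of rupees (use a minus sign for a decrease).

OMO purchase (from banks) 373 billion rupees: reserves +373B, deposits 0.
Discount-window loan 166 billion rupees: reserves +166B, deposits 0.
OMO purchase (from banks) 439 billion rupees: reserves +439B, deposits 0.
FX sale 349 billion rupees: reserves −349B, deposits 0.
Totals: Δreserves = +629B, Δdeposits = 0.
Δrequired reserves = 7% × 0 = 0.
Δexcess reserves = Δreserves − Δrequired = +629B − (0) = +629 billion.

+629 billion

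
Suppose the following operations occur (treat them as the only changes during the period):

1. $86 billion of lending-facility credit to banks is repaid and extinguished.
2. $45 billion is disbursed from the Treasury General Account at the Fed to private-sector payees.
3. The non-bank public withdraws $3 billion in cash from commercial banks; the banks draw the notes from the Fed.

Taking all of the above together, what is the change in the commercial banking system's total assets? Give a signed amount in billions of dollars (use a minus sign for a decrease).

Fed balance sheet:
  Assets:      Loans to banks −$86B
  Liabilities: Bank reserves −$44B, Currency in circulation +$3B, Government deposits −$45B
Commercial banking system:
  Assets:      Reserves at CB −$44B
  Liabilities: Checkable deposits +$42B, Borrowings from CB −$86B
Change in total bank assets = -$44 billion.

-$44 billion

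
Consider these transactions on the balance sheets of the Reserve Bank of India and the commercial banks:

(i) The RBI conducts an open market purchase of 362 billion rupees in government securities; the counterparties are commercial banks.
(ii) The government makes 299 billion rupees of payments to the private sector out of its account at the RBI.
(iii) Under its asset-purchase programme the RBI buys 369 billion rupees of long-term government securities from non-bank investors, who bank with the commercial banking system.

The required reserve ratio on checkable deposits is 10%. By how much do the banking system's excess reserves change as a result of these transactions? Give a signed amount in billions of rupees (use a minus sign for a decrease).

+963.2 billion

OMO purchase (from banks) 362 billion rupees: reserves +362B, deposits 0.
Government spending 299 billion rupees: reserves +299B, deposits +299B.
Asset purchase (from non-banks) 369 billion rupees: reserves +369B, deposits +369B.
Totals: Δreserves = +1030B, Δdeposits = +668B.
Δrequired reserves = 10% × +668B = +66.8B.
Δexcess reserves = Δreserves − Δrequired = +1030B − (+66.8B) = +963.2 billion.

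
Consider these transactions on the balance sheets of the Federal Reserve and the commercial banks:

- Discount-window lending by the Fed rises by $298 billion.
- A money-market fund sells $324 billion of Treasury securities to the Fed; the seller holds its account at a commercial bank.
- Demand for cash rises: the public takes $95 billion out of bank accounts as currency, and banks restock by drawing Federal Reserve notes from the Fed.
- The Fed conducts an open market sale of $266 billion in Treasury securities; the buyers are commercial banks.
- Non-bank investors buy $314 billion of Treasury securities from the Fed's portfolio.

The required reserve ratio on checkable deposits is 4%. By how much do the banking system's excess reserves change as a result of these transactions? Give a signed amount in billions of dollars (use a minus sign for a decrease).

Discount-window loan $298 billion: reserves +$298B, deposits 0.
Asset purchase (from non-banks) $324 billion: reserves +$324B, deposits +$324B.
Currency withdrawal $95 billion: reserves −$95B, deposits −$95B.
OMO sale (to banks) $266 billion: reserves −$266B, deposits 0.
Asset sale (to non-banks) $314 billion: reserves −$314B, deposits −$314B.
Totals: Δreserves = −$53B, Δdeposits = −$85B.
Δrequired reserves = 4% × −$85B = −$3.4B.
Δexcess reserves = Δreserves − Δrequired = −$53B − (−$3.4B) = -$49.6 billion.

-$49.6 billion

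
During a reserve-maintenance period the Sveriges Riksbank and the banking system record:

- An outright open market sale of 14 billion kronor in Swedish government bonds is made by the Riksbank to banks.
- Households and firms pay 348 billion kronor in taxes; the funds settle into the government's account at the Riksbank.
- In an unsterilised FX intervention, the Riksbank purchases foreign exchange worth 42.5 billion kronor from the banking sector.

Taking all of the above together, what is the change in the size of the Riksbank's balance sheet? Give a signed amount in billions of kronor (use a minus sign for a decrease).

OMO sale (to banks) 14 billion kronor: a Riksbank asset is shed → −14B.
Government account inflow 348 billion kronor: only the composition of liabilities changes → 0.
FX purchase 42.5 billion kronor: a Riksbank asset is acquired → +42.5B.
Net: −14 + 0 + 42.5 = +28.5 billion.

+28.5 billion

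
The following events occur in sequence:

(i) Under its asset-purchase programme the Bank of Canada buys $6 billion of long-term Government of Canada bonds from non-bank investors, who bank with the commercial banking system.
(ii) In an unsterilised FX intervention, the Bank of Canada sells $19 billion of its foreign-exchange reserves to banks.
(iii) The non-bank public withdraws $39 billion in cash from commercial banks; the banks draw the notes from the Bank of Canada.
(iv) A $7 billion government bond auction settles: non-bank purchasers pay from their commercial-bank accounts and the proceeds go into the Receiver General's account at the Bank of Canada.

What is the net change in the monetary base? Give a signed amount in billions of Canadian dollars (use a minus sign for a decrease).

Bank of Canada balance sheet:
  Assets:      Securities +$6B, Foreign assets −$19B
  Liabilities: Bank reserves −$59B, Currency in circulation +$39B, Government deposits +$7B
Commercial banking system:
  Assets:      Reserves at CB −$59B, Foreign assets +$19B
  Liabilities: Checkable deposits −$40B
Monetary base = currency + reserves: +$39B + (−$59B) = -$20 billion.

-$20 billion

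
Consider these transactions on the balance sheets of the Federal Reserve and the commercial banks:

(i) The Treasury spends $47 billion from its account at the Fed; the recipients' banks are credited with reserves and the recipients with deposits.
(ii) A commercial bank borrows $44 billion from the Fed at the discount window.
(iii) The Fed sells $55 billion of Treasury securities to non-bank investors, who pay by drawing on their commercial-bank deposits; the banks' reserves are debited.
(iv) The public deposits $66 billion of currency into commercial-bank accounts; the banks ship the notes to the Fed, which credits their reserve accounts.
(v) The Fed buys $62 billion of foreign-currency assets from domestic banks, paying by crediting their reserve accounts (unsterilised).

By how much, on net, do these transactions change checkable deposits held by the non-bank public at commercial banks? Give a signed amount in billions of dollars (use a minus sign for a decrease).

+$58 billion

Government spending $47 billion: non-bank counterparties' bank balances rise → +$47B.
Discount-window loan $44 billion: the counterparty is a bank, so public deposits are unchanged → 0.
Asset sale (to non-banks) $55 billion: non-bank counterparties' bank balances fall → −$55B.
Currency deposit $66 billion: non-bank counterparties' bank balances rise → +$66B.
FX purchase $62 billion: the counterparty is a bank, so public deposits are unchanged → 0.
Net: 47 + 0 − 55 + 66 + 0 = +$58 billion.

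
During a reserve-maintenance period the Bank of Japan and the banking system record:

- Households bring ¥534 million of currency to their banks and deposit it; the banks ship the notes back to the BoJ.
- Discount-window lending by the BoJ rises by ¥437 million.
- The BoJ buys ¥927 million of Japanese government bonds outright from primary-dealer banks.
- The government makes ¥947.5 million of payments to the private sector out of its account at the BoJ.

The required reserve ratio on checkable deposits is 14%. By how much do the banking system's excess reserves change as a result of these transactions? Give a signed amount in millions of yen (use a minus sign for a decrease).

+¥2638.09 million

Currency deposit ¥534 million: reserves +¥534M, deposits +¥534M.
Discount-window loan ¥437 million: reserves +¥437M, deposits 0.
OMO purchase (from banks) ¥927 million: reserves +¥927M, deposits 0.
Government spending ¥947.5 million: reserves +¥947.5M, deposits +¥947.5M.
Totals: Δreserves = +¥2845.5M, Δdeposits = +¥1481.5M.
Δrequired reserves = 14% × +¥1481.5M = +¥207.41M.
Δexcess reserves = Δreserves − Δrequired = +¥2845.5M − (+¥207.41M) = +¥2638.09 million.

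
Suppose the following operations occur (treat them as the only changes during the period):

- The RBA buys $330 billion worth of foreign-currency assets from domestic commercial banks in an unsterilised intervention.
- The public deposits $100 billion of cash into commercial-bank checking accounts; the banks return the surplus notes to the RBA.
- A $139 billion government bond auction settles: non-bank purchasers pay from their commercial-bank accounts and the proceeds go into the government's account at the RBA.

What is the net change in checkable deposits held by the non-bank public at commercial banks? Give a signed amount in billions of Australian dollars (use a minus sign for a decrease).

RBA balance sheet:
  Assets:      Foreign assets +$330B
  Liabilities: Bank reserves +$291B, Currency in circulation −$100B, Government deposits +$139B
Commercial banking system:
  Assets:      Reserves at CB +$291B, Foreign assets −$330B
  Liabilities: Checkable deposits −$39B
So the change in checkable deposits held by the non-bank public at commercial banks is -$39 billion.

-$39 billion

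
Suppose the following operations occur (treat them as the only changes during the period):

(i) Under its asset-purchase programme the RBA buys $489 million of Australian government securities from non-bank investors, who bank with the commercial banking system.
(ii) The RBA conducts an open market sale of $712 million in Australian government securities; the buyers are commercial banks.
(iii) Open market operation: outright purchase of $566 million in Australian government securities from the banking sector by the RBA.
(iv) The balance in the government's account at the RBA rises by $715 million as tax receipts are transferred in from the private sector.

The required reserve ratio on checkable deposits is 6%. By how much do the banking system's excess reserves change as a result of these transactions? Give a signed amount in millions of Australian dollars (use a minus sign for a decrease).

-$358.44 million

Asset purchase (from non-banks) $489 million: reserves +$489M, deposits +$489M.
OMO sale (to banks) $712 million: reserves −$712M, deposits 0.
OMO purchase (from banks) $566 million: reserves +$566M, deposits 0.
Government account inflow $715 million: reserves −$715M, deposits −$715M.
Totals: Δreserves = −$372M, Δdeposits = −$226M.
Δrequired reserves = 6% × −$226M = −$13.56M.
Δexcess reserves = Δreserves − Δrequired = −$372M − (−$13.56M) = -$358.44 million.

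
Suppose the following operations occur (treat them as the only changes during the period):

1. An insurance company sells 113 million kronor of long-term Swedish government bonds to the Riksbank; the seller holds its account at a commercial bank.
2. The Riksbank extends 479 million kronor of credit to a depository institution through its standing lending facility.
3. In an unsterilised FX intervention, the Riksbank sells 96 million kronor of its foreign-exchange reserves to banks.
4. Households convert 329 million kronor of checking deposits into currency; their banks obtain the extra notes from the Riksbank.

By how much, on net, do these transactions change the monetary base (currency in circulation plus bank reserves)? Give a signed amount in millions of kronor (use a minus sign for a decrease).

+496 million

Riksbank balance sheet:
  Assets:      Securities +113M, Loans to banks +479M, Foreign assets −96M
  Liabilities: Bank reserves +167M, Currency in circulation +329M
Monetary base = currency + reserves: +329M + (+167M) = +496 million.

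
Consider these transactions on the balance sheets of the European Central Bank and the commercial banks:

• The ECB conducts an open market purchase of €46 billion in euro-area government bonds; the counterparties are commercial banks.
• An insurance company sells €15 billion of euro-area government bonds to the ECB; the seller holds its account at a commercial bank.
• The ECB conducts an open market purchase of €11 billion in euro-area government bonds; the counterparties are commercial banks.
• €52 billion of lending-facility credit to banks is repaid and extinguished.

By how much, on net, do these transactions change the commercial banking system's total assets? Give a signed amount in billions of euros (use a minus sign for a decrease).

-€37 billion

OMO purchase (from banks) €46 billion: just an asset swap on bank balance sheets → 0.
Asset purchase (from non-banks) €15 billion: bank balance sheets expand → +€15B.
OMO purchase (from banks) €11 billion: just an asset swap on bank balance sheets → 0.
Discount-window repayment €52 billion: bank balance sheets shrink → −€52B.
Net: 0 + 15 + 0 − 52 = -€37 billion.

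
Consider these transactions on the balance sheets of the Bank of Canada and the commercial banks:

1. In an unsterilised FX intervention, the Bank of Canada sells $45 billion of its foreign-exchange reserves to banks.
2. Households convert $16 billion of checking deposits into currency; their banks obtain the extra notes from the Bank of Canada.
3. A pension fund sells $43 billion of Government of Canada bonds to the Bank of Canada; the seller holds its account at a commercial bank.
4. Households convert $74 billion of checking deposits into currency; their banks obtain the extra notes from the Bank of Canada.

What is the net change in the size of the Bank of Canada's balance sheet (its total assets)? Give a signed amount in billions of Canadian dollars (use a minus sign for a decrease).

Bank of Canada balance sheet:
  Assets:      Securities +$43B, Foreign assets −$45B
  Liabilities: Bank reserves −$92B, Currency in circulation +$90B
Change in total Bank of Canada assets = -$2 billion.

-$2 billion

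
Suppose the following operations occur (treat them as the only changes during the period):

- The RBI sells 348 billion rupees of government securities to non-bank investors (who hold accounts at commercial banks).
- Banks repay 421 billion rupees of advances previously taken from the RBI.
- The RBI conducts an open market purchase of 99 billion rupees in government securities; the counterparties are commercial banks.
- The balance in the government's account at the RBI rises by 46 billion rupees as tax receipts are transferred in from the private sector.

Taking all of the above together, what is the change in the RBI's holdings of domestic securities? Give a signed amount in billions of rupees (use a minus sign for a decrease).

-249 billion

Asset sale (to non-banks) 348 billion rupees: securities removed from the RBI's portfolio → −348B.
Discount-window repayment 421 billion rupees: the RBI's securities portfolio is untouched → 0.
OMO purchase (from banks) 99 billion rupees: securities added to the RBI's portfolio → +99B.
Government account inflow 46 billion rupees: the RBI's securities portfolio is untouched → 0.
Net: −348 + 0 + 99 + 0 = -249 billion.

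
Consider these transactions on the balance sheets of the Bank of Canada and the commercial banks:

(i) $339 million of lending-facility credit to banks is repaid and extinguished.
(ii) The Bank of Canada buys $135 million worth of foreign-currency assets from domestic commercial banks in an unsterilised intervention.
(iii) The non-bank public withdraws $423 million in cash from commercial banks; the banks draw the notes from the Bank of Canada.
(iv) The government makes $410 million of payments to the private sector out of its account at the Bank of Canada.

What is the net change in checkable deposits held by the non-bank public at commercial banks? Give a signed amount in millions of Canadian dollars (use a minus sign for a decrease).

Discount-window repayment $339 million: the counterparty is a bank, so public deposits are unchanged → 0.
FX purchase $135 million: the counterparty is a bank, so public deposits are unchanged → 0.
Currency withdrawal $423 million: non-bank counterparties' bank balances fall → −$423M.
Government spending $410 million: non-bank counterparties' bank balances rise → +$410M.
Net: 0 + 0 − 423 + 410 = -$13 million.

-$13 million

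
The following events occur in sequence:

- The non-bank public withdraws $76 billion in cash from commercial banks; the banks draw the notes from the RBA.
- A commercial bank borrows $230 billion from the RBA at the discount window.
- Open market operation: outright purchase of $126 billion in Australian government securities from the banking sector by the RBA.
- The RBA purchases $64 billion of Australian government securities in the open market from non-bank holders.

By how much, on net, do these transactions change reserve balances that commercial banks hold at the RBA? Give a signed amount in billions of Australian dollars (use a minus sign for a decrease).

Currency withdrawal $76 billion: banks swap reserves for currency → −$76B.
Discount-window loan $230 billion: the loan is credited to the bank's reserve account → +$230B.
OMO purchase (from banks) $126 billion: the RBA pays by crediting reserve accounts → +$126B.
Asset purchase (from non-banks) $64 billion: the RBA pays by crediting reserve accounts → +$64B.
Net: −76 + 230 + 126 + 64 = +$344 billion.

+$344 billion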